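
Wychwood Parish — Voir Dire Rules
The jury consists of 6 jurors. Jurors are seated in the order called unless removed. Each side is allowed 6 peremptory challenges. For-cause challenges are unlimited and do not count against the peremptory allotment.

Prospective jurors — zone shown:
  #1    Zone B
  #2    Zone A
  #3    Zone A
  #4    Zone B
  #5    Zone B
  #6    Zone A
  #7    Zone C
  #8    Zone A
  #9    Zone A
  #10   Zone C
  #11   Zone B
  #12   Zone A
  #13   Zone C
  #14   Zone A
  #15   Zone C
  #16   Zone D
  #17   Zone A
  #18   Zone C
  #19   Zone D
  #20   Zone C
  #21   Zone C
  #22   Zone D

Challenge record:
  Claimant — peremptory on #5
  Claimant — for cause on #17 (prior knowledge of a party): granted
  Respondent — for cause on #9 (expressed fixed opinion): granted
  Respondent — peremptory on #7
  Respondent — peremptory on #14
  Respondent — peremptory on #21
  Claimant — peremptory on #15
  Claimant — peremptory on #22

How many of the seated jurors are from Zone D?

Removed: #5, #7, #9, #14, #15, #17, #21, #22.
Seated jurors 1–6: #1, #2, #3, #4, #6, #8.
None of those are in Zone D → 0.

0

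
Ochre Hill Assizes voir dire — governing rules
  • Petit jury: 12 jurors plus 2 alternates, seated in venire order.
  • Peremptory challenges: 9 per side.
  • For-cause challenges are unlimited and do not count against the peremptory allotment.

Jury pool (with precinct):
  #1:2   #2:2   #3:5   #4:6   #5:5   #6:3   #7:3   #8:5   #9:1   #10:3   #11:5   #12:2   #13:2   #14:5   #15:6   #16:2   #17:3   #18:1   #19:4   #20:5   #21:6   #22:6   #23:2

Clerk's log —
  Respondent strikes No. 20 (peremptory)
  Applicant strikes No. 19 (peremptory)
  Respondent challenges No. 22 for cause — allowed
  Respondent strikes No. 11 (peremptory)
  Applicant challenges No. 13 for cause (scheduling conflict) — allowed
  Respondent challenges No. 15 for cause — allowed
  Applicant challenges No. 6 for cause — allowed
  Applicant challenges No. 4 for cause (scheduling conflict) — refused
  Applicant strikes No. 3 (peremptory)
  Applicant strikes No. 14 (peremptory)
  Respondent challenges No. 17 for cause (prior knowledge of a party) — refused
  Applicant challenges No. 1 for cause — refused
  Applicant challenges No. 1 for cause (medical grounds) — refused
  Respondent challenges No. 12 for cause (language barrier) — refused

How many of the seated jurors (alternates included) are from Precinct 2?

5

Removed: #3, #6, #11, #13, #14, #15, #19, #20, #22.
Seated (14 incl. alternates): #1, #2, #4, #5, #7, #8, #9, #10, #12, #16, #17, #18, #21, #23.
Of those, in Precinct 2: #1, #2, #12, #16, #23 → 5.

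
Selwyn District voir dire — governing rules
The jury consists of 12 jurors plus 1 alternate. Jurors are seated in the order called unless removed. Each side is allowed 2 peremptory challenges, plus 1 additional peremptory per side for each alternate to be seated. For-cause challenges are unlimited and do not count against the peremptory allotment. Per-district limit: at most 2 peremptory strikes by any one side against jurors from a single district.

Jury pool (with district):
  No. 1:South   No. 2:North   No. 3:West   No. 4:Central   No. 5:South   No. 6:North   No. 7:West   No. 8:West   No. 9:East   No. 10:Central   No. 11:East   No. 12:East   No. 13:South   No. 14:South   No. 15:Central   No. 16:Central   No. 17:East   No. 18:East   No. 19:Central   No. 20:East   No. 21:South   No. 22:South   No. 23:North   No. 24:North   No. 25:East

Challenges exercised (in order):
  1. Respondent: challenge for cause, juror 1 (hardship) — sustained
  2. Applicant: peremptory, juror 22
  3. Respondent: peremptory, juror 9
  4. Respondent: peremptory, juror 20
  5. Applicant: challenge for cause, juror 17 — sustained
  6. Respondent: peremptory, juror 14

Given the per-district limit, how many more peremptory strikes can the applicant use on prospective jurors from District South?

1

Applicant peremptories so far: #22 — 1 of 3 used, 2 left overall.
Against District South: #22 — 1 used; per-district cap 2 leaves 1.
Binding limit: min(2, 1) = 1.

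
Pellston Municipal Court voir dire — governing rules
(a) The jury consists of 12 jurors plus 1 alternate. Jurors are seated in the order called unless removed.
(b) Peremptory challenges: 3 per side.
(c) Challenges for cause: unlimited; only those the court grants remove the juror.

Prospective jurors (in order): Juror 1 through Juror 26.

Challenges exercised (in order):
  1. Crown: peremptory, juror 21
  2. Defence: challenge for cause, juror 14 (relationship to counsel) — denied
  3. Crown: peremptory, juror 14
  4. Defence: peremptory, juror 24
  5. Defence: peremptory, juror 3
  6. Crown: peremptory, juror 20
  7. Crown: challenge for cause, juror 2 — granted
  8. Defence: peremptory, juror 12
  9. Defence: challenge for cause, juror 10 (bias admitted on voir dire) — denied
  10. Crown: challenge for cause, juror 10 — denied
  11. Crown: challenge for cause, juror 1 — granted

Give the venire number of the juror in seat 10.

15

Removed: #1, #2, #3, #12, #14, #20, #21, #24. (#10 stays — for-cause denied.)
Filling seats in venire order through position 10: #4, #5, #6, #7, #8, #9, #10, #11, #13, #15.
So seat 10 is #15.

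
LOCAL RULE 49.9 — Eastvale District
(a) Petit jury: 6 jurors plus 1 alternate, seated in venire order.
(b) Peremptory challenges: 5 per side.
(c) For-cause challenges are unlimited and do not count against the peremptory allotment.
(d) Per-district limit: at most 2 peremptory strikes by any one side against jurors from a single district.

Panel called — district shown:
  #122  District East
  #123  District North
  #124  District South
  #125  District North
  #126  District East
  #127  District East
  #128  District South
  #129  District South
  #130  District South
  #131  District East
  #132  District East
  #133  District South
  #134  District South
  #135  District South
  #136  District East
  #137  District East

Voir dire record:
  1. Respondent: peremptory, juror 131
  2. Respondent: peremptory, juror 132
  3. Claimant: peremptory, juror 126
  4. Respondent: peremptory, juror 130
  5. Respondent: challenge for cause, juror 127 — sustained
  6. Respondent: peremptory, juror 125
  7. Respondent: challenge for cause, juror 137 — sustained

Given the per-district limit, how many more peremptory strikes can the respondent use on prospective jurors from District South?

Respondent peremptories so far: #131, #132, #130, #125 — 4 of 5 used, 1 left overall.
Against District South: #130 — 1 used; per-district cap 2 leaves 1.
Binding limit: min(1, 1) = 1.

1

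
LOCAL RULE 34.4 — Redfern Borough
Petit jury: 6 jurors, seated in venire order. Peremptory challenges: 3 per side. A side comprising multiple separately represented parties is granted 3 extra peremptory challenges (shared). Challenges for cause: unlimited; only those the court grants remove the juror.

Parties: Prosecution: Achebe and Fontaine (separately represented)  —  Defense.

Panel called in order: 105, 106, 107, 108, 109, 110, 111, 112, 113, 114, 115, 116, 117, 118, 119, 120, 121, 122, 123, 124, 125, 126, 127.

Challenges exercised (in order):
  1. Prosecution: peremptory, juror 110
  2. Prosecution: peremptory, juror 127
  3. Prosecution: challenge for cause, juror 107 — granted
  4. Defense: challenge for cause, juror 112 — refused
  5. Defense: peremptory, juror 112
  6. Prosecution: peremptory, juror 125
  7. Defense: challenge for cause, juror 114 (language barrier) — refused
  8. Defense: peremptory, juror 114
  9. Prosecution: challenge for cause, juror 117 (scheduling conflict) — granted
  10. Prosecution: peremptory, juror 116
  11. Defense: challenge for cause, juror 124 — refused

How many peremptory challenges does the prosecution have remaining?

Prosecution allotment: 3 base + 3 multi-party = 6.
Prosecution peremptories used: #110, #127, #125, #116 — 4 (for-cause on #107, #117 don't count).
Remaining: 6 − 4 = 2.

2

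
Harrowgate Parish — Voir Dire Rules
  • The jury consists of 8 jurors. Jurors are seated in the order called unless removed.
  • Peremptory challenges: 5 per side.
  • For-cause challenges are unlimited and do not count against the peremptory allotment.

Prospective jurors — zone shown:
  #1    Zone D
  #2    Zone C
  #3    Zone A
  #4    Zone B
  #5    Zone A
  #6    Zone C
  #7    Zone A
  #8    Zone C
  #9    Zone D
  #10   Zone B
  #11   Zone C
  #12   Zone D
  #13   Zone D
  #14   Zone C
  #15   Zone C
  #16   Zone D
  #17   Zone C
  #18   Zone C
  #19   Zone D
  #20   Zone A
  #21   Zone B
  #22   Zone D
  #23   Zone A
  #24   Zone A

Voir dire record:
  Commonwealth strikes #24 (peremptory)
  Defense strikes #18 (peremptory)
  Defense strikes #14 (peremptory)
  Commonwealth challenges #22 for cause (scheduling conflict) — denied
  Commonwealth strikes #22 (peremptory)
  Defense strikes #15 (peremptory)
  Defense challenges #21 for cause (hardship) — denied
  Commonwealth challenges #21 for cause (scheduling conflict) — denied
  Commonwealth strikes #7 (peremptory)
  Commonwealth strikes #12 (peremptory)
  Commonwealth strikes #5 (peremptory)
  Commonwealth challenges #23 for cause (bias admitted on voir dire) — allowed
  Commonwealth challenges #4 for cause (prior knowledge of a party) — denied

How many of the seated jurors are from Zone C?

3

Removed: #5, #7, #12, #14, #15, #18, #22, #23, #24.
Seated jurors 1–8: #1, #2, #3, #4, #6, #8, #9, #10.
Of those, in Zone C: #2, #6, #8 → 3.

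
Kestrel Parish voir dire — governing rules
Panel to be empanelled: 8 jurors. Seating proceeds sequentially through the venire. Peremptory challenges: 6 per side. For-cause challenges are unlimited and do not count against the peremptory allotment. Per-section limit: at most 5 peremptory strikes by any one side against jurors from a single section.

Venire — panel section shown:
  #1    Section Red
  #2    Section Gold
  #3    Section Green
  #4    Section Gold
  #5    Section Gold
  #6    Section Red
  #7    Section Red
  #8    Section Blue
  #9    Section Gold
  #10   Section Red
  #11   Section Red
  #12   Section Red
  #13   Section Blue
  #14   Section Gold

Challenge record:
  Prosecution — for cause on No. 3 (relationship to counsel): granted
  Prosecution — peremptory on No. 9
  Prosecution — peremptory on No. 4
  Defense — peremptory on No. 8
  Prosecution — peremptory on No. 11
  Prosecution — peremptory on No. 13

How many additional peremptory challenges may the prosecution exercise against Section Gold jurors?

Prosecution peremptories so far: #9, #4, #11, #13 — 4 of 6 used, 2 left overall.
Against Section Gold: #9, #4 — 2 used; per-section cap 5 leaves 3.
Binding limit: min(2, 3) = 2.

2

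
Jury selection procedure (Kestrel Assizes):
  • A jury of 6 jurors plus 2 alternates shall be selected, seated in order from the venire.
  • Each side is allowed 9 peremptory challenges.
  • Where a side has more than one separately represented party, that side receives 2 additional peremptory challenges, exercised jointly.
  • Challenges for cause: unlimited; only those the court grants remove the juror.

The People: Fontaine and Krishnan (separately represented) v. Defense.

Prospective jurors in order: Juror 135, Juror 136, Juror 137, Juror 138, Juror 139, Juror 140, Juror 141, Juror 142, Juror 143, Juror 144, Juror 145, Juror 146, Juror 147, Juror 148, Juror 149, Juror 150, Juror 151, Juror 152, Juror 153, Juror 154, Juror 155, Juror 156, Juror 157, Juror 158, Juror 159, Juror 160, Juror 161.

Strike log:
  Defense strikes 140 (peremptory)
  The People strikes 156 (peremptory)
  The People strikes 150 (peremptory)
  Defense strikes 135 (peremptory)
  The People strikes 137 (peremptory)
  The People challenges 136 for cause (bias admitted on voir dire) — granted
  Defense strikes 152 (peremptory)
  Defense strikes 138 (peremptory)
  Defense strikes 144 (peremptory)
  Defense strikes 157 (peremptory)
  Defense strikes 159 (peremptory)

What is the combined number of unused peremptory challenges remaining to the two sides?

10

The People allotment: 9 base + 2 multi-party = 11. Defense allotment: 9.
The People peremptories used: #156, #150, #137 — 3 (the for-cause on #136 doesn't count).
Defense peremptories used: #140, #135, #152, #138, #144, #157, #159 — 7.
Remaining: (11 − 3) + (9 − 7) = 10.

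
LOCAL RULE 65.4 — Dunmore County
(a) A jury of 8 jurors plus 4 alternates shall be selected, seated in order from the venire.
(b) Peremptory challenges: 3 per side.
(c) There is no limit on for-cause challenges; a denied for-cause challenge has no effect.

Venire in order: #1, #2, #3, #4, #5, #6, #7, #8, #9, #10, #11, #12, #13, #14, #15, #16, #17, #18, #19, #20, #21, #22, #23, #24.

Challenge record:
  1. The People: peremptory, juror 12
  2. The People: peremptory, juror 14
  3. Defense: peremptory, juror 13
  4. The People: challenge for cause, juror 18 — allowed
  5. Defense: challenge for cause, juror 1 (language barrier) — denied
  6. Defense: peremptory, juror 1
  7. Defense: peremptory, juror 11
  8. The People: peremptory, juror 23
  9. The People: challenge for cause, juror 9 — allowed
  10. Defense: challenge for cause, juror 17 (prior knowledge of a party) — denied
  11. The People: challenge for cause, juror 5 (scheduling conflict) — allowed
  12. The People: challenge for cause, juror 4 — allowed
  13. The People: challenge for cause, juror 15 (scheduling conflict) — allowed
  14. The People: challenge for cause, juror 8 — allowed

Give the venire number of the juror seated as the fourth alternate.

Removed: #1, #4, #5, #8, #9, #11, #12, #13, #14, #15, #18, #23. (#17 stays — for-cause denied.)
Seating in order: seats 1–8 → #2, #3, #6, #7, #10, #16, #17, #19; alternates → #20, #21, #22, #24.
So alternate 4 is #24.

24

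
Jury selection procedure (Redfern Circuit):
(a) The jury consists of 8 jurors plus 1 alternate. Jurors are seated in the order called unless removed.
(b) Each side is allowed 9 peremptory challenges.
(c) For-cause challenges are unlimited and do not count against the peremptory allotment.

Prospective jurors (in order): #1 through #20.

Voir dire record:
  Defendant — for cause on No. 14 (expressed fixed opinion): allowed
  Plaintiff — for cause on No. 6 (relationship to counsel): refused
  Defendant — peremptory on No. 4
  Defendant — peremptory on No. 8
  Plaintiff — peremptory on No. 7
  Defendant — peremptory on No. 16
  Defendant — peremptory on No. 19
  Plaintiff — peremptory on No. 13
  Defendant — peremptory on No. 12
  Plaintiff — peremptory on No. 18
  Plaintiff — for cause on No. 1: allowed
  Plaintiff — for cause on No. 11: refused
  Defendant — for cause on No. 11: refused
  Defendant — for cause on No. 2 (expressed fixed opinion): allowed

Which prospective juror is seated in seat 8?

Removed: #1, #2, #4, #7, #8, #12, #13, #14, #16, #18, #19. (#6, #11 stay — for-cause denied.)
Seating in order: seats 1–8 → #3, #5, #6, #9, #10, #11, #15, #17; alternates → #20.
So seat 8 is #17.

17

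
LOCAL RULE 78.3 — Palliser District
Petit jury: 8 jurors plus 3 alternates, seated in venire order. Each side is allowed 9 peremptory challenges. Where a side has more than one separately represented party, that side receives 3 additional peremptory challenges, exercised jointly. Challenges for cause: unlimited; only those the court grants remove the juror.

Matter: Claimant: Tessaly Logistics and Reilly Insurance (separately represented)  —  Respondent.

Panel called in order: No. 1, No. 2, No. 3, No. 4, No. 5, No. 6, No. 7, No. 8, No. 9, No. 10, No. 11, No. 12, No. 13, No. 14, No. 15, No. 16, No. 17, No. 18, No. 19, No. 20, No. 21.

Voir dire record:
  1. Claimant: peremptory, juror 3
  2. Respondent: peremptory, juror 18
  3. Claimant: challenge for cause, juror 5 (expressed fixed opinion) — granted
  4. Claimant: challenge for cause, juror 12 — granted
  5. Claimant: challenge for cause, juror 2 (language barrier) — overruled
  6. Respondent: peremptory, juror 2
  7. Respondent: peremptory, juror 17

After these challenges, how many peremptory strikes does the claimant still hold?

11

Claimant allotment: 9 base + 3 multi-party = 12.
Claimant peremptories used: #3 — 1 (for-cause on #5, #12, #2 don't count).
Remaining: 12 − 1 = 11.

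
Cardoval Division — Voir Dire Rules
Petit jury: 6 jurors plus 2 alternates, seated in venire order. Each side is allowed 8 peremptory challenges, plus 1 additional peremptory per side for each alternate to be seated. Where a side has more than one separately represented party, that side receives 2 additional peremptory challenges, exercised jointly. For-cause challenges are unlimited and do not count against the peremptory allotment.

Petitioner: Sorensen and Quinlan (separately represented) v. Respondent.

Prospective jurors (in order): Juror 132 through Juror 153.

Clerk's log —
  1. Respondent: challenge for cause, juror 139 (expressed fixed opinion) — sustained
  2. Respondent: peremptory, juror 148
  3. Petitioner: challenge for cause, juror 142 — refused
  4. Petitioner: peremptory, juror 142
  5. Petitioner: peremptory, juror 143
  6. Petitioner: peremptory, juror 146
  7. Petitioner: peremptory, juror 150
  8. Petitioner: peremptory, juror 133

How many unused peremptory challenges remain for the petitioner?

Petitioner allotment: 8 base + 1 × 2 alternates + 2 multi-party = 12.
Petitioner peremptories used: #142, #143, #146, #150, #133 — 5 (the for-cause on #142 doesn't count).
Remaining: 12 − 5 = 7.

7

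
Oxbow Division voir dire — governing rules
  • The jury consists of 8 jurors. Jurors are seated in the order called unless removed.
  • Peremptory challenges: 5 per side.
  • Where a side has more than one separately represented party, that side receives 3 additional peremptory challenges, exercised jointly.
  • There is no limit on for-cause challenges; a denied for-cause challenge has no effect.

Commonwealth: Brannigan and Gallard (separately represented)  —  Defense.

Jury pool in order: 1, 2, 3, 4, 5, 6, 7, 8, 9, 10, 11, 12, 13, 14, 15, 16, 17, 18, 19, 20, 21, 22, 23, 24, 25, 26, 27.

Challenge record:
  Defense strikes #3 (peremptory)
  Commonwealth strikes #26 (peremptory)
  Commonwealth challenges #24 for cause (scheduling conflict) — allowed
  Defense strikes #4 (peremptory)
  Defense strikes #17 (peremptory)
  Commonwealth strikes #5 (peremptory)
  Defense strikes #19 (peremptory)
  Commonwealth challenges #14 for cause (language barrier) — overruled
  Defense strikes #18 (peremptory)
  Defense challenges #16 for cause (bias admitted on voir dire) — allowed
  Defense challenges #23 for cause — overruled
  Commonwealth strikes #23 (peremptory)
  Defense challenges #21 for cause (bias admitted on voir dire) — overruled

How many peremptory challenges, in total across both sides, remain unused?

5

Commonwealth allotment: 5 base + 3 multi-party = 8. Defense allotment: 5.
Commonwealth peremptories used: #26, #5, #23 — 3 (for-cause on #24, #14 don't count).
Defense peremptories used: #3, #4, #17, #19, #18 — 5 (for-cause on #16, #23, #21 don't count).
Remaining: (8 − 3) + (5 − 5) = 5.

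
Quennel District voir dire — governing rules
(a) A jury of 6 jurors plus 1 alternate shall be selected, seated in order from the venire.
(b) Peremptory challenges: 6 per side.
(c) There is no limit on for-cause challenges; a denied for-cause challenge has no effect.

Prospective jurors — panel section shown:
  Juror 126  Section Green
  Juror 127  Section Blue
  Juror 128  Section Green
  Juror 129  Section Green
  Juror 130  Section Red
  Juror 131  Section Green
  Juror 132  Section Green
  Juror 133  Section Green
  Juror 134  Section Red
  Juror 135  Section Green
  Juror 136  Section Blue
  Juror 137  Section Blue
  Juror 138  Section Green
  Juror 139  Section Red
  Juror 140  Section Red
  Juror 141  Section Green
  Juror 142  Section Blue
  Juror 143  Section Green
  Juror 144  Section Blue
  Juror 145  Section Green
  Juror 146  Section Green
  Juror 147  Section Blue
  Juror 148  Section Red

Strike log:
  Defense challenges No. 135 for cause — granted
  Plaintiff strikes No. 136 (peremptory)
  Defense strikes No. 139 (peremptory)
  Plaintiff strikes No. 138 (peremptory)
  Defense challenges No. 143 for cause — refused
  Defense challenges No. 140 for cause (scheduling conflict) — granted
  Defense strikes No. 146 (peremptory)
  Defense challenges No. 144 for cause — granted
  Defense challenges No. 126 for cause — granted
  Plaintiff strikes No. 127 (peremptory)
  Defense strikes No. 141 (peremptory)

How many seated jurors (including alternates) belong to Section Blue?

0

Removed: #126, #127, #135, #136, #138, #139, #140, #141, #144, #146.
Seated (7 incl. alternates): #128, #129, #130, #131, #132, #133, #134.
None of those are in Section Blue → 0.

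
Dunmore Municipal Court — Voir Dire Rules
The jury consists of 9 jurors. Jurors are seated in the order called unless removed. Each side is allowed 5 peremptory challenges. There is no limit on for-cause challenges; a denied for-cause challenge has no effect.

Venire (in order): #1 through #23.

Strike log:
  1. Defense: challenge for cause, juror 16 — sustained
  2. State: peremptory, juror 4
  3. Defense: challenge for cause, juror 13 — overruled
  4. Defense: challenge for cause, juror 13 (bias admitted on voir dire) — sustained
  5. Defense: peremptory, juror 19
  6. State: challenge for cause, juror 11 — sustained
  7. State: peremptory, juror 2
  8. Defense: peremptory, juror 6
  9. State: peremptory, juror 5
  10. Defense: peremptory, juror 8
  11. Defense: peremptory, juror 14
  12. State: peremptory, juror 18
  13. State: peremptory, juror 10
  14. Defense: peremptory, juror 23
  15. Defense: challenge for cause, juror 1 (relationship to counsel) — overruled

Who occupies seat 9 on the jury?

Removed: #2, #4, #5, #6, #8, #10, #11, #13, #14, #16, #18, #19, #23. (#1 stays — for-cause denied.)
Seating in order: seats 1–9 → #1, #3, #7, #9, #12, #15, #17, #20, #21.
So seat 9 is #21.

21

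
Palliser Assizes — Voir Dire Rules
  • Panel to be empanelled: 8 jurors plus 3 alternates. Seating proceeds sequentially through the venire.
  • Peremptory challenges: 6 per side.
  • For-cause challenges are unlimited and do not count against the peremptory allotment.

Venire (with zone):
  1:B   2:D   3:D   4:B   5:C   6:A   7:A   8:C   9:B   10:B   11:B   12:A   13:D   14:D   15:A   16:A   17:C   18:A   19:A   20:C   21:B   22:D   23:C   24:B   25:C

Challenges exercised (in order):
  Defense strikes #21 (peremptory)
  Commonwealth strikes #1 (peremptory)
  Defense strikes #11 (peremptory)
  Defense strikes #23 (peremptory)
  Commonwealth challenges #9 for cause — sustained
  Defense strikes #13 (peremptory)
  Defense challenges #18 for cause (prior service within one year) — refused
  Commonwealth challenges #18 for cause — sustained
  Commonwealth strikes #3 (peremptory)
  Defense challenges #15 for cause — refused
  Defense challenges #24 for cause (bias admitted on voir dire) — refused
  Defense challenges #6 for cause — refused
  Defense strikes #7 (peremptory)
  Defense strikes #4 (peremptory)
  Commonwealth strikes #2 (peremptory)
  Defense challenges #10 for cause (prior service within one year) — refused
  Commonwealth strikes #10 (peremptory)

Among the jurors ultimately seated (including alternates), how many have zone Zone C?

Removed: #1, #2, #3, #4, #7, #9, #10, #11, #13, #18, #21, #23.
Seated (11 incl. alternates): #5, #6, #8, #12, #14, #15, #16, #17, #19, #20, #22.
Of those, in Zone C: #5, #8, #17, #20 → 4.

4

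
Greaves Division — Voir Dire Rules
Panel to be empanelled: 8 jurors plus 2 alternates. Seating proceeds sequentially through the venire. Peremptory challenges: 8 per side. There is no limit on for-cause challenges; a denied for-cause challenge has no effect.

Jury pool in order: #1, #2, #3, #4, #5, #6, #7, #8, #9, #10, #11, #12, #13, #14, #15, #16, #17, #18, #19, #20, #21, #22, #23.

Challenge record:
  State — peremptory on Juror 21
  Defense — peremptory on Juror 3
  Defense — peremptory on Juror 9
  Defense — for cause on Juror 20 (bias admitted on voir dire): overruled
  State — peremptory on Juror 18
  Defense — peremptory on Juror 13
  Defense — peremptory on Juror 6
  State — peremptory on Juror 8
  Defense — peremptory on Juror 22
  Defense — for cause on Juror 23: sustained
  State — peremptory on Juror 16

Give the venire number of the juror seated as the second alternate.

15

Removed: #3, #6, #8, #9, #13, #16, #18, #21, #22, #23. (#20 stays — for-cause denied.)
Seating in order: seats 1–8 → #1, #2, #4, #5, #7, #10, #11, #12; alternates → #14, #15.
So alternate 2 is #15.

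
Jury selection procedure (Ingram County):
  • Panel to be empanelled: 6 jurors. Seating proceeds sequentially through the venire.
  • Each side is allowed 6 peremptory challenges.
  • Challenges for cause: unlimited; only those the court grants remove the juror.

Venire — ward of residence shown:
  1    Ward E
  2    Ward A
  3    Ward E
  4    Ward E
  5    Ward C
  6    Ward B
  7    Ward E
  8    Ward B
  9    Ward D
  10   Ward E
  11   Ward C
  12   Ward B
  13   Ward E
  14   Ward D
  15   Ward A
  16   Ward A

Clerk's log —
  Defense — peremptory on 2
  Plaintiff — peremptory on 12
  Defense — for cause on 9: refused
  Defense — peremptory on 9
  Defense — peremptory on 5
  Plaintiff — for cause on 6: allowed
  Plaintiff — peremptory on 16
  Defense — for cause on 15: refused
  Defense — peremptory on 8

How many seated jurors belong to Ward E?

5

Removed: #2, #5, #6, #8, #9, #12, #16.
Seated jurors 1–6: #1, #3, #4, #7, #10, #11.
Of those, in Ward E: #1, #3, #4, #7, #10 → 5.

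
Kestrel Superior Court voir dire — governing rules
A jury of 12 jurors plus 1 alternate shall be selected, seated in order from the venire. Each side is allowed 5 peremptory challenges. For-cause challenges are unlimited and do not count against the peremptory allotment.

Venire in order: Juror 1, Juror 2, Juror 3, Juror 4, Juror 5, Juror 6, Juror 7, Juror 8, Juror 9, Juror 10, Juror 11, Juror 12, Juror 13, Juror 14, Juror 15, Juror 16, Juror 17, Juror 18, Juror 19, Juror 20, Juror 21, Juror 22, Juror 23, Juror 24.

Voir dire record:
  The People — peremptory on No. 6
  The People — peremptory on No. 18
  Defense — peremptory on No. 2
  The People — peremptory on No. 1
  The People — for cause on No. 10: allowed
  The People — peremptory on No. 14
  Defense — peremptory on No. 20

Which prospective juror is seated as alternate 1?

Removed: #1, #2, #6, #10, #14, #18, #20.
Seating in order: seats 1–12 → #3, #4, #5, #7, #8, #9, #11, #12, #13, #15, #16, #17; alternates → #19.
So alternate 1 is #19.

19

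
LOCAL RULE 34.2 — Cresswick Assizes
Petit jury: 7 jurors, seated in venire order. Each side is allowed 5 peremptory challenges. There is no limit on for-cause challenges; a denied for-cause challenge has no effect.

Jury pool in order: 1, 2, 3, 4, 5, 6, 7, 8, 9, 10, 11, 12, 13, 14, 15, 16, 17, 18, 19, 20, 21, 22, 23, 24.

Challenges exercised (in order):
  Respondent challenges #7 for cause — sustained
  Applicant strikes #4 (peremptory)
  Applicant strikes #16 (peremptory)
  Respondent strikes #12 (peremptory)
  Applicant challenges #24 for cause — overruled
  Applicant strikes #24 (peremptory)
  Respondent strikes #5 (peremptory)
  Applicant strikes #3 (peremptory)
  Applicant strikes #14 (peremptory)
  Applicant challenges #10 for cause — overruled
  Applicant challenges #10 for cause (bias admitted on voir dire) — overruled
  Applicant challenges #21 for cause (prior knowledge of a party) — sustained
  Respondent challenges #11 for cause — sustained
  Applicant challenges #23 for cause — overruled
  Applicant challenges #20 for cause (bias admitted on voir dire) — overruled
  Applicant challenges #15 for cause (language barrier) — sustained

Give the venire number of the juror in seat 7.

13

Removed: #3, #4, #5, #7, #11, #12, #14, #15, #16, #21, #24. (#10, #20, #23 stay — for-cause denied.)
Seating in order: seats 1–7 → #1, #2, #6, #8, #9, #10, #13.
So seat 7 is #13.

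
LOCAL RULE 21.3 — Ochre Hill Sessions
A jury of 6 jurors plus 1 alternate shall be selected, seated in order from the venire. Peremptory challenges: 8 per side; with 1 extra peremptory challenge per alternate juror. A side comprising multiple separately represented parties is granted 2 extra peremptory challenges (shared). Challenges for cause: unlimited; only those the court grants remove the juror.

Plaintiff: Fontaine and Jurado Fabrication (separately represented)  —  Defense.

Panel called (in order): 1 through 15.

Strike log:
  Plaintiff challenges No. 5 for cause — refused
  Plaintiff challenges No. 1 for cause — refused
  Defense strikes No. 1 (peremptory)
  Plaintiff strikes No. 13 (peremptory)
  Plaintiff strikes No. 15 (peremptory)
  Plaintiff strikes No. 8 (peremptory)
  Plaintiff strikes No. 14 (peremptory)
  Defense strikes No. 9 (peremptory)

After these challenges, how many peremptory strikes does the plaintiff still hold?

7

Plaintiff allotment: 8 base + 1 × 1 alternate + 2 multi-party = 11.
Plaintiff peremptories used: #13, #15, #8, #14 — 4 (for-cause on #5, #1 don't count).
Remaining: 11 − 4 = 7.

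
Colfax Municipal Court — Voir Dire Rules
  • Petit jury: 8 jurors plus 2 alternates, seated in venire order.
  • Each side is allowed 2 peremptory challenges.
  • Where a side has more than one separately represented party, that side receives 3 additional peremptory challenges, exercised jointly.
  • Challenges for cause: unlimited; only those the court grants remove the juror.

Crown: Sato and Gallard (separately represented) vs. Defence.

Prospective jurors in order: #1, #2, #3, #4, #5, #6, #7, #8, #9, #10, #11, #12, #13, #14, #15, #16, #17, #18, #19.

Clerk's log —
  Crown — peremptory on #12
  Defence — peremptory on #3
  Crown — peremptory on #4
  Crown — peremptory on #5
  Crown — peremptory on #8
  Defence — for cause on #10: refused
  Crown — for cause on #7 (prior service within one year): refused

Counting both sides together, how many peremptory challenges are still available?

2

Crown allotment: 2 base + 3 multi-party = 5. Defence allotment: 2.
Crown peremptories used: #12, #4, #5, #8 — 4 (the for-cause on #7 doesn't count).
Defence peremptories used: #3 — 1 (the for-cause on #10 doesn't count).
Remaining: (5 − 4) + (2 − 1) = 2.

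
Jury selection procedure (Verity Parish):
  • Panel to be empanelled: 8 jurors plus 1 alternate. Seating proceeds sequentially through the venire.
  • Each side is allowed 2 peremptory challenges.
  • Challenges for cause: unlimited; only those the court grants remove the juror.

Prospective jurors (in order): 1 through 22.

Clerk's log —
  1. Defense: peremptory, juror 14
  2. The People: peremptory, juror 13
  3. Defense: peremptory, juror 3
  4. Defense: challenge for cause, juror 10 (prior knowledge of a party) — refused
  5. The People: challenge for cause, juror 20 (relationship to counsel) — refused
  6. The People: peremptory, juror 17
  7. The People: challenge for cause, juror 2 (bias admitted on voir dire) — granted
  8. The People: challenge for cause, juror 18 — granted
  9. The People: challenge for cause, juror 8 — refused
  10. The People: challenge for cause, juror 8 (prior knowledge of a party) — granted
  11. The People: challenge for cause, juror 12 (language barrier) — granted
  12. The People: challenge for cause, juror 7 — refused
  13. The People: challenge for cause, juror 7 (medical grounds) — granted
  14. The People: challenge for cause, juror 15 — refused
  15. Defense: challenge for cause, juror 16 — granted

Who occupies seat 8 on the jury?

15

Removed: #2, #3, #7, #8, #12, #13, #14, #16, #17, #18. (#10, #15, #20 stay — for-cause denied.)
Seating in order: seats 1–8 → #1, #4, #5, #6, #9, #10, #11, #15; alternates → #19.
So seat 8 is #15.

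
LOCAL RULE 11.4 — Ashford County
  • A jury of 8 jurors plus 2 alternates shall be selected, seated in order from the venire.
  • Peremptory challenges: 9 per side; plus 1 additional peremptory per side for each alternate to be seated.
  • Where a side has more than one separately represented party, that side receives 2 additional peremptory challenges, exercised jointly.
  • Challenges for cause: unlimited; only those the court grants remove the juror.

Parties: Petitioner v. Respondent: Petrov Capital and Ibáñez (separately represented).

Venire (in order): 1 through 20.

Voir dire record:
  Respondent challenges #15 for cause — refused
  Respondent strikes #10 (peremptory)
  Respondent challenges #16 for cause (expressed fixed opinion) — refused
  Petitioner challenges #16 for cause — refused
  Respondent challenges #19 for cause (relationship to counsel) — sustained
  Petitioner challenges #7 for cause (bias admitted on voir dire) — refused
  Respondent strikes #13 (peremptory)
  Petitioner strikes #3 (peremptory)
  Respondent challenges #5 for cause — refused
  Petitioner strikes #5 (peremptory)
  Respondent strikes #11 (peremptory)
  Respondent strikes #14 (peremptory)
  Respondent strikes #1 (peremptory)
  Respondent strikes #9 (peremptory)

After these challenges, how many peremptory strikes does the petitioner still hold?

9

Petitioner allotment: 9 base + 1 × 2 alternates = 11.
Petitioner peremptories used: #3, #5 — 2 (for-cause on #16, #7 don't count).
Remaining: 11 − 2 = 9.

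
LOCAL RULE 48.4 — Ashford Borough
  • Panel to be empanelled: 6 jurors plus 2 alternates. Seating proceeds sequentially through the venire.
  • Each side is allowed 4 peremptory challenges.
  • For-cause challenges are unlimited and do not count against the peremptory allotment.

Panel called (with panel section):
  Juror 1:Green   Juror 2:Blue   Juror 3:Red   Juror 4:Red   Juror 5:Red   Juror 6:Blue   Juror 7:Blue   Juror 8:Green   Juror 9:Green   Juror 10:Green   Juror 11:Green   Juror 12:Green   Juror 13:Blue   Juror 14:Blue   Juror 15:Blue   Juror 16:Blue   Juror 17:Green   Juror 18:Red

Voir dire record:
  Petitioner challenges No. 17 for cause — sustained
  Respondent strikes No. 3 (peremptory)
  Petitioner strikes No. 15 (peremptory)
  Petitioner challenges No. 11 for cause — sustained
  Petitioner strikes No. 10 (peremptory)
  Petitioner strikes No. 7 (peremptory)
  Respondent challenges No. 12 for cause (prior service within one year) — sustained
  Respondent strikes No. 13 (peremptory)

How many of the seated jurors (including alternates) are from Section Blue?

Removed: #3, #7, #10, #11, #12, #13, #15, #17.
Seated (8 incl. alternates): #1, #2, #4, #5, #6, #8, #9, #14.
Of those, in Section Blue: #2, #6, #14 → 3.

3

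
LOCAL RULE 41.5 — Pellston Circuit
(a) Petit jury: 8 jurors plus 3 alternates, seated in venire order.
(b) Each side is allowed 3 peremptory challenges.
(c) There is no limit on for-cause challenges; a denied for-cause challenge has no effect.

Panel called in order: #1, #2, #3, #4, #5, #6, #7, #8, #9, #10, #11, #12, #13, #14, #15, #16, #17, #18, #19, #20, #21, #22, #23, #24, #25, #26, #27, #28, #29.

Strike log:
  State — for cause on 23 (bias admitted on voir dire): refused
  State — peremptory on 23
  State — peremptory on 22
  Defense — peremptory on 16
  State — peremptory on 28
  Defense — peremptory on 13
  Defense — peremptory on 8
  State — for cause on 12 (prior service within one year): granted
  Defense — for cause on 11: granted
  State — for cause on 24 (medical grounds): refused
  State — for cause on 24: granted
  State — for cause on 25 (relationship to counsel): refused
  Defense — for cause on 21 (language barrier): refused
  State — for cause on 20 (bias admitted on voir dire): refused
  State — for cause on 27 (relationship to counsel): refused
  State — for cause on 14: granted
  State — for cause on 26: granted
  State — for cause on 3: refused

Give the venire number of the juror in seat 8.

Removed: #8, #11, #12, #13, #14, #16, #22, #23, #24, #26, #28. (#3, #20, #21, #25, #27 stay — for-cause denied.)
Seating in order: seats 1–8 → #1, #2, #3, #4, #5, #6, #7, #9; alternates → #10, #15, #17.
So seat 8 is #9.

9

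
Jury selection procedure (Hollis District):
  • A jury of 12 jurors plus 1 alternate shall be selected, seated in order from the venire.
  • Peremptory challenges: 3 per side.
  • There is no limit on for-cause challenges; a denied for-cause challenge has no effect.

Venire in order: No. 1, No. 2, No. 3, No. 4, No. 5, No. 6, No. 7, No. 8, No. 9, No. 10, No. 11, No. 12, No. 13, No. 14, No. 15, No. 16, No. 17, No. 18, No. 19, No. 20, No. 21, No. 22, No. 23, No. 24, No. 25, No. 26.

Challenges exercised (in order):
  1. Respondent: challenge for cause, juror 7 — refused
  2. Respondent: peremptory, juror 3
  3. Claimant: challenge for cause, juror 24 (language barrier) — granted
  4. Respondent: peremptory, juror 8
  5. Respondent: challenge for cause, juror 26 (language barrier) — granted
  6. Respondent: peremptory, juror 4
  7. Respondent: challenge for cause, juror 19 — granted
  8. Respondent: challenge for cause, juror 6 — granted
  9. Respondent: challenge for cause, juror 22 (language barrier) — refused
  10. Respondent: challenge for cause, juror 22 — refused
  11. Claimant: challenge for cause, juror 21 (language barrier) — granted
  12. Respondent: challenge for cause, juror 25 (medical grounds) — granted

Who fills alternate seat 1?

17

Removed: #3, #4, #6, #8, #19, #21, #24, #25, #26. (#7, #22 stay — for-cause denied.)
Filling seats in venire order through position 13: #1, #2, #5, #7, #9, #10, #11, #12, #13, #14, #15, #16, #17.
So alternate 1 is #17.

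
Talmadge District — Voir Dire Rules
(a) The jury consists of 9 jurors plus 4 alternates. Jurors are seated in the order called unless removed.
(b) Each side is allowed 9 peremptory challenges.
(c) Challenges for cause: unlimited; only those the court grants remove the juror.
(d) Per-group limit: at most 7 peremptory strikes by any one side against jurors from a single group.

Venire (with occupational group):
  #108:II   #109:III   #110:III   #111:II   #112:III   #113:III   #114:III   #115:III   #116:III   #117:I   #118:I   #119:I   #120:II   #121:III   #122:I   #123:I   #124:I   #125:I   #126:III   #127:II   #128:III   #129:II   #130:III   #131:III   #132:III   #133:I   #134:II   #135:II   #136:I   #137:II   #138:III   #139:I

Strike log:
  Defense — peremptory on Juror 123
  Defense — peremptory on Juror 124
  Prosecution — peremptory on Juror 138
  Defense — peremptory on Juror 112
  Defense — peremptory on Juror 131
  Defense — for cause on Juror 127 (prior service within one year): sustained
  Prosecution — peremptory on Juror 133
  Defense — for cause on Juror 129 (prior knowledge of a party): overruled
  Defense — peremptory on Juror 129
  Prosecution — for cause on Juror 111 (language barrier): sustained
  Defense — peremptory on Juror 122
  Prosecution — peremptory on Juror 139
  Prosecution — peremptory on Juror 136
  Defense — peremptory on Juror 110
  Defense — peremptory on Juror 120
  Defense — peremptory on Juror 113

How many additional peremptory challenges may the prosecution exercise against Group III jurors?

5

Prosecution peremptories so far: #138, #133, #139, #136 — 4 of 9 used, 5 left overall.
Against Group III: #138 — 1 used; per-group cap 7 leaves 6.
Binding limit: min(5, 6) = 5.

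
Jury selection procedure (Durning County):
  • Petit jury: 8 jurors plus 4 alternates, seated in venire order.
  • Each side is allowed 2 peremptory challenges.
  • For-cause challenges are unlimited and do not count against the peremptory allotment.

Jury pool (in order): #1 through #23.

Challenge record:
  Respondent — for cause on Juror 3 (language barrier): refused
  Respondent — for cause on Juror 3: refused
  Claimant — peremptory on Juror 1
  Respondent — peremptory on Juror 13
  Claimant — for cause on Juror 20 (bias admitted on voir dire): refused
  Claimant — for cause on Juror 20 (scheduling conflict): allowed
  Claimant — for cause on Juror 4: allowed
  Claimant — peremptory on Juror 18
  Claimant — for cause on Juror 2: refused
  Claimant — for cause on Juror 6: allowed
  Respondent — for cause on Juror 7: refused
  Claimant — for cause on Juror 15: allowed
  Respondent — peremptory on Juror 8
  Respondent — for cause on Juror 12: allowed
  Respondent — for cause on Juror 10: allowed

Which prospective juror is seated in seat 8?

Removed: #1, #4, #6, #8, #10, #12, #13, #15, #18, #20. (#2, #3, #7 stay — for-cause denied.)
Filling seats in venire order through position 8: #2, #3, #5, #7, #9, #11, #14, #16.
So seat 8 is #16.

16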